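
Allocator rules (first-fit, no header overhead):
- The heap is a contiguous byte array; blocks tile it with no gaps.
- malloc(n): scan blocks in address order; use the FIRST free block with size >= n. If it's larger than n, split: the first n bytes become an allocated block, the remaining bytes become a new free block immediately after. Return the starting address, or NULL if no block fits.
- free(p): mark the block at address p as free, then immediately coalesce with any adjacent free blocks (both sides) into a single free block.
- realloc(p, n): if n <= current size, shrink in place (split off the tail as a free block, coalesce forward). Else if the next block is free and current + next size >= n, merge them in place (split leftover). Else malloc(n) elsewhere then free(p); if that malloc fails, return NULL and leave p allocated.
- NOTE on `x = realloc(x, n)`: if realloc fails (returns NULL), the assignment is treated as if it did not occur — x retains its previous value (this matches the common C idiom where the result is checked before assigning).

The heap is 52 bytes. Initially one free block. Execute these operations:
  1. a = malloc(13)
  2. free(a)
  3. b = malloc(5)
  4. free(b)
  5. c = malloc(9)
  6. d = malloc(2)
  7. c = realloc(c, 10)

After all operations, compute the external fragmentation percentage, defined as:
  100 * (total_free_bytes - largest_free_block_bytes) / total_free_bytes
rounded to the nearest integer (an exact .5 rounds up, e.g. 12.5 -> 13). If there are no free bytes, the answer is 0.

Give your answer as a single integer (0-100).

Answer: 23

Derivation:
Op 1: a = malloc(13) -> a = 0; heap: [0-12 ALLOC][13-51 FREE]
Op 2: free(a) -> (freed a); heap: [0-51 FREE]
Op 3: b = malloc(5) -> b = 0; heap: [0-4 ALLOC][5-51 FREE]
Op 4: free(b) -> (freed b); heap: [0-51 FREE]
Op 5: c = malloc(9) -> c = 0; heap: [0-8 ALLOC][9-51 FREE]
Op 6: d = malloc(2) -> d = 9; heap: [0-8 ALLOC][9-10 ALLOC][11-51 FREE]
Op 7: c = realloc(c, 10) -> c = 11; heap: [0-8 FREE][9-10 ALLOC][11-20 ALLOC][21-51 FREE]
Free blocks: [9 31] total_free=40 largest=31 -> 100*(40-31)/40 = 900/40 = 22.5 -> rounds to 23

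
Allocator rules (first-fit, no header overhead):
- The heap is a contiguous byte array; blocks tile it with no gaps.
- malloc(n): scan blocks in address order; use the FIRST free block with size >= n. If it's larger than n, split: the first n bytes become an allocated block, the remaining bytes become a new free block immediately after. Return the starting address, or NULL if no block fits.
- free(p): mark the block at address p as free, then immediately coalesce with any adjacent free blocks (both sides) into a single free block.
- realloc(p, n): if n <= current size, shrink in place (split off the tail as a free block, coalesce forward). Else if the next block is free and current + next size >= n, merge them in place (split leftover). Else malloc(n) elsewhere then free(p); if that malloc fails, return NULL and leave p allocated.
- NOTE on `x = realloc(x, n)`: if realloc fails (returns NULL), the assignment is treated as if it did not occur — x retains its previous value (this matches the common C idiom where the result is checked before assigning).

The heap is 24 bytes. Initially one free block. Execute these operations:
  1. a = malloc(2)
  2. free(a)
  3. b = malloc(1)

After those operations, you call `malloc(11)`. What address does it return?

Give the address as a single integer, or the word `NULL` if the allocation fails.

Answer: 1

Derivation:
Op 1: a = malloc(2) -> a = 0; heap: [0-1 ALLOC][2-23 FREE]
Op 2: free(a) -> (freed a); heap: [0-23 FREE]
Op 3: b = malloc(1) -> b = 0; heap: [0-0 ALLOC][1-23 FREE]
malloc(11): first-fit scan over [0-0 ALLOC][1-23 FREE] -> 1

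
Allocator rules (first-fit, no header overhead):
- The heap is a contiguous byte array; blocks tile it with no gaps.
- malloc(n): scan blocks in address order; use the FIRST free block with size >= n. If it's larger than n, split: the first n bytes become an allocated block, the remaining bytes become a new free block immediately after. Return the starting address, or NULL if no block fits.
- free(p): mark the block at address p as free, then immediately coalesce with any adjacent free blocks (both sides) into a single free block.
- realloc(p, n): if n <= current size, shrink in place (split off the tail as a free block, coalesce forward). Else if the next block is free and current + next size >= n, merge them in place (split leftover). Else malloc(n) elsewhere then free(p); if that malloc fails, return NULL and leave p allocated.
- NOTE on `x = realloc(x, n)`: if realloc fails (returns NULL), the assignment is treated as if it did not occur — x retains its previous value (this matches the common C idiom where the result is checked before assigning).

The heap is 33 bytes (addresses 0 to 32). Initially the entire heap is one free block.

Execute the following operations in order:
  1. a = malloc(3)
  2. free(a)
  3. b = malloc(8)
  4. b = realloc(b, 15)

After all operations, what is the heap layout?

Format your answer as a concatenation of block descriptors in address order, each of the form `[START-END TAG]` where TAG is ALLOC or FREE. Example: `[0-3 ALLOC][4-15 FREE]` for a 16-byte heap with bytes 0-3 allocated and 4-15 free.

Op 1: a = malloc(3) -> a = 0; heap: [0-2 ALLOC][3-32 FREE]
Op 2: free(a) -> (freed a); heap: [0-32 FREE]
Op 3: b = malloc(8) -> b = 0; heap: [0-7 ALLOC][8-32 FREE]
Op 4: b = realloc(b, 15) -> b = 0; heap: [0-14 ALLOC][15-32 FREE]

Answer: [0-14 ALLOC][15-32 FREE]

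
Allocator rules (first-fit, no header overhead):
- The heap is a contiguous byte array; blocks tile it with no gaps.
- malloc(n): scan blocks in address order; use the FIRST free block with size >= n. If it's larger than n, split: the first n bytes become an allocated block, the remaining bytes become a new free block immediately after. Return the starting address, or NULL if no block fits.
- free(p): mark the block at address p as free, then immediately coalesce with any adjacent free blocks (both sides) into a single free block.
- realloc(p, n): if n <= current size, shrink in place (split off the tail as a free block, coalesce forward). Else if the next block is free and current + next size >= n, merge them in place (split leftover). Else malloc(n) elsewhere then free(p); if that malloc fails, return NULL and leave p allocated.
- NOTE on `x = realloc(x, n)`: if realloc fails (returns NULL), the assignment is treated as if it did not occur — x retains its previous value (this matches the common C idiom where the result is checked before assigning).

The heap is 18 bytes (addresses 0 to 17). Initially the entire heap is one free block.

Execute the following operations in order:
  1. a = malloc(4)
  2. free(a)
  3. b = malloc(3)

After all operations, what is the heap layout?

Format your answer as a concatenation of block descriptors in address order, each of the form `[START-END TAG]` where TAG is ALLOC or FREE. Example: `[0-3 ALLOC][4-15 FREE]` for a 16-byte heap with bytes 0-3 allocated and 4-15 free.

Op 1: a = malloc(4) -> a = 0; heap: [0-3 ALLOC][4-17 FREE]
Op 2: free(a) -> (freed a); heap: [0-17 FREE]
Op 3: b = malloc(3) -> b = 0; heap: [0-2 ALLOC][3-17 FREE]

Answer: [0-2 ALLOC][3-17 FREE]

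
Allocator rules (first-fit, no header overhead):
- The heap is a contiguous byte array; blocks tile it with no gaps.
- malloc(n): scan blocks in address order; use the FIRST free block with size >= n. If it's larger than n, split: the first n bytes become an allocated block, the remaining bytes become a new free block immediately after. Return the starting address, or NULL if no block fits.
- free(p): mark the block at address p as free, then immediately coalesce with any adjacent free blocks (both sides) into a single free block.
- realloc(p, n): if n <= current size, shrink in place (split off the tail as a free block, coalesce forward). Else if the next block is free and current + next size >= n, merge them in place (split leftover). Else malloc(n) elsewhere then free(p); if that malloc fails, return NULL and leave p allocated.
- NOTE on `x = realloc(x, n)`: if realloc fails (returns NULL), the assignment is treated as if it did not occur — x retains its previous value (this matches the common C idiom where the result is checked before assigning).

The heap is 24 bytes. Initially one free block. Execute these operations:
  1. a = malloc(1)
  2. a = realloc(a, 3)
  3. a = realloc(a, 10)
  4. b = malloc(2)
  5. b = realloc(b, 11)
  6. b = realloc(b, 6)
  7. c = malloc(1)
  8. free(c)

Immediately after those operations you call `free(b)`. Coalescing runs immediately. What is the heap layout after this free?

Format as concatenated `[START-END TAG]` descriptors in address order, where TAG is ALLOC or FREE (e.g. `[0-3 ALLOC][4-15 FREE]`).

Op 1: a = malloc(1) -> a = 0; heap: [0-0 ALLOC][1-23 FREE]
Op 2: a = realloc(a, 3) -> a = 0; heap: [0-2 ALLOC][3-23 FREE]
Op 3: a = realloc(a, 10) -> a = 0; heap: [0-9 ALLOC][10-23 FREE]
Op 4: b = malloc(2) -> b = 10; heap: [0-9 ALLOC][10-11 ALLOC][12-23 FREE]
Op 5: b = realloc(b, 11) -> b = 10; heap: [0-9 ALLOC][10-20 ALLOC][21-23 FREE]
Op 6: b = realloc(b, 6) -> b = 10; heap: [0-9 ALLOC][10-15 ALLOC][16-23 FREE]
Op 7: c = malloc(1) -> c = 16; heap: [0-9 ALLOC][10-15 ALLOC][16-16 ALLOC][17-23 FREE]
Op 8: free(c) -> (freed c); heap: [0-9 ALLOC][10-15 ALLOC][16-23 FREE]
free(b): b = 10 -> block [10-15 ALLOC]; mark free, coalesce with adjacent free neighbors -> [0-9 ALLOC][10-23 FREE]

Answer: [0-9 ALLOC][10-23 FREE]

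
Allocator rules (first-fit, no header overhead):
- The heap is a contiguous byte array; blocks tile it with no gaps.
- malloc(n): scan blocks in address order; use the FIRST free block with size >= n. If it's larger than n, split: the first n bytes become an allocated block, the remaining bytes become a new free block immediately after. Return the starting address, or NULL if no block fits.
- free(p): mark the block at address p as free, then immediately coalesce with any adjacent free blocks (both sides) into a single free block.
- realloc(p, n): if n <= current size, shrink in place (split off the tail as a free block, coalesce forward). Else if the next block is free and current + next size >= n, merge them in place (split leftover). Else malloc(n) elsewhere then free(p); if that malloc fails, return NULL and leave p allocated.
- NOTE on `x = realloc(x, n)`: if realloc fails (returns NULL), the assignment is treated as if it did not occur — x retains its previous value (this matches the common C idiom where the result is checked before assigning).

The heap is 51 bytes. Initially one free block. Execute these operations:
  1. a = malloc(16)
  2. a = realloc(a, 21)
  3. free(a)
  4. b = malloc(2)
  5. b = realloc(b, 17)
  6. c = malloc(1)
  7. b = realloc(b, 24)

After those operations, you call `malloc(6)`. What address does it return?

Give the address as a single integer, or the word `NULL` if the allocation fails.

Answer: 0

Derivation:
Op 1: a = malloc(16) -> a = 0; heap: [0-15 ALLOC][16-50 FREE]
Op 2: a = realloc(a, 21) -> a = 0; heap: [0-20 ALLOC][21-50 FREE]
Op 3: free(a) -> (freed a); heap: [0-50 FREE]
Op 4: b = malloc(2) -> b = 0; heap: [0-1 ALLOC][2-50 FREE]
Op 5: b = realloc(b, 17) -> b = 0; heap: [0-16 ALLOC][17-50 FREE]
Op 6: c = malloc(1) -> c = 17; heap: [0-16 ALLOC][17-17 ALLOC][18-50 FREE]
Op 7: b = realloc(b, 24) -> b = 18; heap: [0-16 FREE][17-17 ALLOC][18-41 ALLOC][42-50 FREE]
malloc(6): first-fit scan over [0-16 FREE][17-17 ALLOC][18-41 ALLOC][42-50 FREE] -> 0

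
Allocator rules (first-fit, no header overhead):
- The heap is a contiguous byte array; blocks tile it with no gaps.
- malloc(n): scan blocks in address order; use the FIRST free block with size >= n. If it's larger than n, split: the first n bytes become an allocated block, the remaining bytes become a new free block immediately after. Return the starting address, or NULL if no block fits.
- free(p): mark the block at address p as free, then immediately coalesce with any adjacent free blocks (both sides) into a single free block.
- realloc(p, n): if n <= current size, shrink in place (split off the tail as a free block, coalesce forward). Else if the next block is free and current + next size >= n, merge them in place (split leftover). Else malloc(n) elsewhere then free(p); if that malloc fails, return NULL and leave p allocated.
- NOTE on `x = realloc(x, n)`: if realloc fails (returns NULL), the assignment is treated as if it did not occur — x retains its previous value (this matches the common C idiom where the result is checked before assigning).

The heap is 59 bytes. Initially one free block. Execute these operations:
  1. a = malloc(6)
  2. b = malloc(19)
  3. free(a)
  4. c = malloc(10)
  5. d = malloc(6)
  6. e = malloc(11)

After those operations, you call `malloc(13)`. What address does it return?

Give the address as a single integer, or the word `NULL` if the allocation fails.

Op 1: a = malloc(6) -> a = 0; heap: [0-5 ALLOC][6-58 FREE]
Op 2: b = malloc(19) -> b = 6; heap: [0-5 ALLOC][6-24 ALLOC][25-58 FREE]
Op 3: free(a) -> (freed a); heap: [0-5 FREE][6-24 ALLOC][25-58 FREE]
Op 4: c = malloc(10) -> c = 25; heap: [0-5 FREE][6-24 ALLOC][25-34 ALLOC][35-58 FREE]
Op 5: d = malloc(6) -> d = 0; heap: [0-5 ALLOC][6-24 ALLOC][25-34 ALLOC][35-58 FREE]
Op 6: e = malloc(11) -> e = 35; heap: [0-5 ALLOC][6-24 ALLOC][25-34 ALLOC][35-45 ALLOC][46-58 FREE]
malloc(13): first-fit scan over [0-5 ALLOC][6-24 ALLOC][25-34 ALLOC][35-45 ALLOC][46-58 FREE] -> 46

Answer: 46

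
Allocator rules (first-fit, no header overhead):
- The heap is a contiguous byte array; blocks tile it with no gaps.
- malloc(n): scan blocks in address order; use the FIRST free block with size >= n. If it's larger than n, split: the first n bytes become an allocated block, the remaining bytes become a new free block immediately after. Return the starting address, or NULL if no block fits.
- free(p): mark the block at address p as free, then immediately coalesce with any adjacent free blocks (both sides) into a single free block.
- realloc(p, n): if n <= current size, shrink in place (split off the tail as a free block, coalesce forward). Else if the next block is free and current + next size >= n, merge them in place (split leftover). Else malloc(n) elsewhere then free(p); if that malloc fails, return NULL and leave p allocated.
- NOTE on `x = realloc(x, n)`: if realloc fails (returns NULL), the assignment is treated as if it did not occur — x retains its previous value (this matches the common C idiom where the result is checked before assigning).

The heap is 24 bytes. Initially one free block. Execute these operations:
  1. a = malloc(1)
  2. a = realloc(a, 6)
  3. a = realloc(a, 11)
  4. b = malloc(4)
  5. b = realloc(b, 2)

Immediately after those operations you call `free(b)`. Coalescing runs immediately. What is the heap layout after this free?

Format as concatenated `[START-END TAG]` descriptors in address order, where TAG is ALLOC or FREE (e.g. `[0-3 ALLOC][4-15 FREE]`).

Op 1: a = malloc(1) -> a = 0; heap: [0-0 ALLOC][1-23 FREE]
Op 2: a = realloc(a, 6) -> a = 0; heap: [0-5 ALLOC][6-23 FREE]
Op 3: a = realloc(a, 11) -> a = 0; heap: [0-10 ALLOC][11-23 FREE]
Op 4: b = malloc(4) -> b = 11; heap: [0-10 ALLOC][11-14 ALLOC][15-23 FREE]
Op 5: b = realloc(b, 2) -> b = 11; heap: [0-10 ALLOC][11-12 ALLOC][13-23 FREE]
free(b): b = 11 -> block [11-12 ALLOC]; mark free, coalesce with adjacent free neighbors -> [0-10 ALLOC][11-23 FREE]

Answer: [0-10 ALLOC][11-23 FREE]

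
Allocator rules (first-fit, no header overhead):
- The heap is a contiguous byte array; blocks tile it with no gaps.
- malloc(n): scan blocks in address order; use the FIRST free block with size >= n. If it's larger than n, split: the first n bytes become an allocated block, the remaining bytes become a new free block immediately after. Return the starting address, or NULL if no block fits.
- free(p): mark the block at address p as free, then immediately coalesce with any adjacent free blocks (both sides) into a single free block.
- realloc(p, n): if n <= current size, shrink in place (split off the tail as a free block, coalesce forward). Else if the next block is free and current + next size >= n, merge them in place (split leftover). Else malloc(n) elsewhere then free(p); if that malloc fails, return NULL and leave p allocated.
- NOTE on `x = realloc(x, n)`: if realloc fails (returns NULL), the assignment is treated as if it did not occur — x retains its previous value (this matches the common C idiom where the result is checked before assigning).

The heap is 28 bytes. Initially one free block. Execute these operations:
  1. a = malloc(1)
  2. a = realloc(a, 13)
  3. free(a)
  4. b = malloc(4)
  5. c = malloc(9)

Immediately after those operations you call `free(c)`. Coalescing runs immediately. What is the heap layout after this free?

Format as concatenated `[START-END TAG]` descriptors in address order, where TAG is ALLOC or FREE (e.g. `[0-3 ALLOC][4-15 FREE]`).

Answer: [0-3 ALLOC][4-27 FREE]

Derivation:
Op 1: a = malloc(1) -> a = 0; heap: [0-0 ALLOC][1-27 FREE]
Op 2: a = realloc(a, 13) -> a = 0; heap: [0-12 ALLOC][13-27 FREE]
Op 3: free(a) -> (freed a); heap: [0-27 FREE]
Op 4: b = malloc(4) -> b = 0; heap: [0-3 ALLOC][4-27 FREE]
Op 5: c = malloc(9) -> c = 4; heap: [0-3 ALLOC][4-12 ALLOC][13-27 FREE]
free(c): c = 4 -> block [4-12 ALLOC]; mark free, coalesce with adjacent free neighbors -> [0-3 ALLOC][4-27 FREE]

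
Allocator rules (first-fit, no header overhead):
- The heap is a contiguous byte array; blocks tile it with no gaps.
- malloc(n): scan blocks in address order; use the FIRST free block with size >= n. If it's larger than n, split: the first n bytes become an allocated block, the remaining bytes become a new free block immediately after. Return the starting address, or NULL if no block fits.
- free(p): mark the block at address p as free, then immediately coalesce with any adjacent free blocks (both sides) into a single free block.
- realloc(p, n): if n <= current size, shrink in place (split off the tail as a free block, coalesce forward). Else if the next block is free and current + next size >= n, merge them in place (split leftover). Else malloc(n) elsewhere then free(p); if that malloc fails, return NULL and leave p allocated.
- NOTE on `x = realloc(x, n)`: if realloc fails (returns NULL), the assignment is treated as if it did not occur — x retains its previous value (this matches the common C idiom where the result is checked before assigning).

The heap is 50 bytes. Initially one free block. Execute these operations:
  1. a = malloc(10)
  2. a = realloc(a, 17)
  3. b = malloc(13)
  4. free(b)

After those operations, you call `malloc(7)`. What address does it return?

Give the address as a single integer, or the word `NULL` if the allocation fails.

Answer: 17

Derivation:
Op 1: a = malloc(10) -> a = 0; heap: [0-9 ALLOC][10-49 FREE]
Op 2: a = realloc(a, 17) -> a = 0; heap: [0-16 ALLOC][17-49 FREE]
Op 3: b = malloc(13) -> b = 17; heap: [0-16 ALLOC][17-29 ALLOC][30-49 FREE]
Op 4: free(b) -> (freed b); heap: [0-16 ALLOC][17-49 FREE]
malloc(7): first-fit scan over [0-16 ALLOC][17-49 FREE] -> 17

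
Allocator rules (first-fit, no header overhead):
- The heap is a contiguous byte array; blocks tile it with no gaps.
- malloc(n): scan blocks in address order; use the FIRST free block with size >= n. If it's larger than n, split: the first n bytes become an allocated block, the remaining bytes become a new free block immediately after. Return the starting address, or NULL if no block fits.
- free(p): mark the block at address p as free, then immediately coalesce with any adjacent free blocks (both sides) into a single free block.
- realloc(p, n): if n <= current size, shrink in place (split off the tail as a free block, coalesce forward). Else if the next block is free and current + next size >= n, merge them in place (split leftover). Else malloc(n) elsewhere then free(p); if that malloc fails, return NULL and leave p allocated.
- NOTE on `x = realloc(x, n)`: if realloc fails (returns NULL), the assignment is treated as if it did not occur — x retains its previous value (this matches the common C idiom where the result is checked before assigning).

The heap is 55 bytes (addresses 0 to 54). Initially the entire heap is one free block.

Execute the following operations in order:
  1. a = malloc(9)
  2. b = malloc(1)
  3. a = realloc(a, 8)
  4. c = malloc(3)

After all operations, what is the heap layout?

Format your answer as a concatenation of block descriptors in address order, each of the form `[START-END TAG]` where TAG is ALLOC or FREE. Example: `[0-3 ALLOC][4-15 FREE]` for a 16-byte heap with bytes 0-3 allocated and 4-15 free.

Op 1: a = malloc(9) -> a = 0; heap: [0-8 ALLOC][9-54 FREE]
Op 2: b = malloc(1) -> b = 9; heap: [0-8 ALLOC][9-9 ALLOC][10-54 FREE]
Op 3: a = realloc(a, 8) -> a = 0; heap: [0-7 ALLOC][8-8 FREE][9-9 ALLOC][10-54 FREE]
Op 4: c = malloc(3) -> c = 10; heap: [0-7 ALLOC][8-8 FREE][9-9 ALLOC][10-12 ALLOC][13-54 FREE]

Answer: [0-7 ALLOC][8-8 FREE][9-9 ALLOC][10-12 ALLOC][13-54 FREE]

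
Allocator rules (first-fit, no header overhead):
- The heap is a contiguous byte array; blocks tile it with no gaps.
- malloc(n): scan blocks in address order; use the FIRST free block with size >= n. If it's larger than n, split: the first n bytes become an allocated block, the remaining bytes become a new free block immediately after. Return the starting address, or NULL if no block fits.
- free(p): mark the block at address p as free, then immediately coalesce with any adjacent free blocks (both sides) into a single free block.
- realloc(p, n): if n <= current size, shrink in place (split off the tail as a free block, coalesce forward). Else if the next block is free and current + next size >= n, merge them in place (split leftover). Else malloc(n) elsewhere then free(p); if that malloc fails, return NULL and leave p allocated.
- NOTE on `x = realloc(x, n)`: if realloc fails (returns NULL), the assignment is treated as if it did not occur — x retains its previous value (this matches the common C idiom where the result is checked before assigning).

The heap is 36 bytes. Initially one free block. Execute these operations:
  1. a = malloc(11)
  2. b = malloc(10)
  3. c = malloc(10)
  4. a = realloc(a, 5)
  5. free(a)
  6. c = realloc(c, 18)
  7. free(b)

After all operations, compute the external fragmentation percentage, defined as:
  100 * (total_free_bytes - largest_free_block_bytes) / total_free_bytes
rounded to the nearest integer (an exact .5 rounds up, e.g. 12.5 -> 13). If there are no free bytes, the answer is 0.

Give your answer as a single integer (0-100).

Op 1: a = malloc(11) -> a = 0; heap: [0-10 ALLOC][11-35 FREE]
Op 2: b = malloc(10) -> b = 11; heap: [0-10 ALLOC][11-20 ALLOC][21-35 FREE]
Op 3: c = malloc(10) -> c = 21; heap: [0-10 ALLOC][11-20 ALLOC][21-30 ALLOC][31-35 FREE]
Op 4: a = realloc(a, 5) -> a = 0; heap: [0-4 ALLOC][5-10 FREE][11-20 ALLOC][21-30 ALLOC][31-35 FREE]
Op 5: free(a) -> (freed a); heap: [0-10 FREE][11-20 ALLOC][21-30 ALLOC][31-35 FREE]
Op 6: c = realloc(c, 18) -> NULL (c unchanged); heap: [0-10 FREE][11-20 ALLOC][21-30 ALLOC][31-35 FREE]
Op 7: free(b) -> (freed b); heap: [0-20 FREE][21-30 ALLOC][31-35 FREE]
Free blocks: [21 5] total_free=26 largest=21 -> 100*(26-21)/26 = 500/26 ≈ 19.231 -> rounds to 19

Answer: 19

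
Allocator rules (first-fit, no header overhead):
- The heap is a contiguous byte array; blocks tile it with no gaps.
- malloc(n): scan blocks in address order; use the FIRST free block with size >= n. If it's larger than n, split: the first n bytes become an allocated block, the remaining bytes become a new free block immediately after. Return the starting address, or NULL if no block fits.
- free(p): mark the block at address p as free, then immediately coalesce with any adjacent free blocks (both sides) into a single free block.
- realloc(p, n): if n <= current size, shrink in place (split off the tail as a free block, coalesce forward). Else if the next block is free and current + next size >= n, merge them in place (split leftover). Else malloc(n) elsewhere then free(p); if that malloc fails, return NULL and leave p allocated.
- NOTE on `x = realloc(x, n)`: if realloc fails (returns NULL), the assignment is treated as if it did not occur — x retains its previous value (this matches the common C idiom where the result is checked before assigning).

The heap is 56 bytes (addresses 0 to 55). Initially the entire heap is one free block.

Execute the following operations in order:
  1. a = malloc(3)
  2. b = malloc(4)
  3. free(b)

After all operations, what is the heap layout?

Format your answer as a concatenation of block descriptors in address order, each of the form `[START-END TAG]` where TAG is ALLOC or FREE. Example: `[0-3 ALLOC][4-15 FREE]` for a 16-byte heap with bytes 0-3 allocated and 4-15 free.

Op 1: a = malloc(3) -> a = 0; heap: [0-2 ALLOC][3-55 FREE]
Op 2: b = malloc(4) -> b = 3; heap: [0-2 ALLOC][3-6 ALLOC][7-55 FREE]
Op 3: free(b) -> (freed b); heap: [0-2 ALLOC][3-55 FREE]

Answer: [0-2 ALLOC][3-55 FREE]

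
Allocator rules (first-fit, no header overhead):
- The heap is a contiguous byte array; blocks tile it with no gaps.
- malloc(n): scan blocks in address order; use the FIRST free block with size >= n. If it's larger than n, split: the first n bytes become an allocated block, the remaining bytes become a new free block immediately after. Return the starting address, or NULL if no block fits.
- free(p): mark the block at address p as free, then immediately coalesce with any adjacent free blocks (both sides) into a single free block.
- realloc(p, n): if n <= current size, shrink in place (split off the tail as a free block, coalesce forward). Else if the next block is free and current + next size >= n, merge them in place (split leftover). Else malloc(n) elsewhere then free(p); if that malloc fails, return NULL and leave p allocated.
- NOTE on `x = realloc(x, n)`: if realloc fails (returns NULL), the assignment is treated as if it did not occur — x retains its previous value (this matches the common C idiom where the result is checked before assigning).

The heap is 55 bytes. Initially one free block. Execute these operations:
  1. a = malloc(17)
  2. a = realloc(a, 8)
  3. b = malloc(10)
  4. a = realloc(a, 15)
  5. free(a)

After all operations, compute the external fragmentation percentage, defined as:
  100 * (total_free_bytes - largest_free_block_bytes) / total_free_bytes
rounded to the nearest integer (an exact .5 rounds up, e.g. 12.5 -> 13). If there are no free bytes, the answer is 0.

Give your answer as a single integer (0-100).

Op 1: a = malloc(17) -> a = 0; heap: [0-16 ALLOC][17-54 FREE]
Op 2: a = realloc(a, 8) -> a = 0; heap: [0-7 ALLOC][8-54 FREE]
Op 3: b = malloc(10) -> b = 8; heap: [0-7 ALLOC][8-17 ALLOC][18-54 FREE]
Op 4: a = realloc(a, 15) -> a = 18; heap: [0-7 FREE][8-17 ALLOC][18-32 ALLOC][33-54 FREE]
Op 5: free(a) -> (freed a); heap: [0-7 FREE][8-17 ALLOC][18-54 FREE]
Free blocks: [8 37] total_free=45 largest=37 -> 100*(45-37)/45 = 800/45 ≈ 17.778 -> rounds to 18

Answer: 18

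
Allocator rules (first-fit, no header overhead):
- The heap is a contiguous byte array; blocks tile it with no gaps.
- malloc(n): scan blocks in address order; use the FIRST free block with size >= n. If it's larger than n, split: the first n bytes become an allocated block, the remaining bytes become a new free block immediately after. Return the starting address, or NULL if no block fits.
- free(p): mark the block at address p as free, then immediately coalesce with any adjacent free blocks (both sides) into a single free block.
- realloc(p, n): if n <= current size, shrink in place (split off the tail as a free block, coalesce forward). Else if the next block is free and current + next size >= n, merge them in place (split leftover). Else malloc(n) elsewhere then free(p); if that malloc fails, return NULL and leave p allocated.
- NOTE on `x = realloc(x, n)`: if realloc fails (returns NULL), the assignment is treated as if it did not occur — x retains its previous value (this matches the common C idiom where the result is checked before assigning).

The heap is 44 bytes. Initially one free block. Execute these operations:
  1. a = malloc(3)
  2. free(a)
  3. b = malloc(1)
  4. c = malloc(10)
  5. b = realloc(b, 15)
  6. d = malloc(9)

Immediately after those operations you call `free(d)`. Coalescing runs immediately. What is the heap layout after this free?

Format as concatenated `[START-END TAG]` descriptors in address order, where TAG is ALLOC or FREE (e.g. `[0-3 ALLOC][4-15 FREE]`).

Op 1: a = malloc(3) -> a = 0; heap: [0-2 ALLOC][3-43 FREE]
Op 2: free(a) -> (freed a); heap: [0-43 FREE]
Op 3: b = malloc(1) -> b = 0; heap: [0-0 ALLOC][1-43 FREE]
Op 4: c = malloc(10) -> c = 1; heap: [0-0 ALLOC][1-10 ALLOC][11-43 FREE]
Op 5: b = realloc(b, 15) -> b = 11; heap: [0-0 FREE][1-10 ALLOC][11-25 ALLOC][26-43 FREE]
Op 6: d = malloc(9) -> d = 26; heap: [0-0 FREE][1-10 ALLOC][11-25 ALLOC][26-34 ALLOC][35-43 FREE]
free(d): d = 26 -> block [26-34 ALLOC]; mark free, coalesce with adjacent free neighbors -> [0-0 FREE][1-10 ALLOC][11-25 ALLOC][26-43 FREE]

Answer: [0-0 FREE][1-10 ALLOC][11-25 ALLOC][26-43 FREE]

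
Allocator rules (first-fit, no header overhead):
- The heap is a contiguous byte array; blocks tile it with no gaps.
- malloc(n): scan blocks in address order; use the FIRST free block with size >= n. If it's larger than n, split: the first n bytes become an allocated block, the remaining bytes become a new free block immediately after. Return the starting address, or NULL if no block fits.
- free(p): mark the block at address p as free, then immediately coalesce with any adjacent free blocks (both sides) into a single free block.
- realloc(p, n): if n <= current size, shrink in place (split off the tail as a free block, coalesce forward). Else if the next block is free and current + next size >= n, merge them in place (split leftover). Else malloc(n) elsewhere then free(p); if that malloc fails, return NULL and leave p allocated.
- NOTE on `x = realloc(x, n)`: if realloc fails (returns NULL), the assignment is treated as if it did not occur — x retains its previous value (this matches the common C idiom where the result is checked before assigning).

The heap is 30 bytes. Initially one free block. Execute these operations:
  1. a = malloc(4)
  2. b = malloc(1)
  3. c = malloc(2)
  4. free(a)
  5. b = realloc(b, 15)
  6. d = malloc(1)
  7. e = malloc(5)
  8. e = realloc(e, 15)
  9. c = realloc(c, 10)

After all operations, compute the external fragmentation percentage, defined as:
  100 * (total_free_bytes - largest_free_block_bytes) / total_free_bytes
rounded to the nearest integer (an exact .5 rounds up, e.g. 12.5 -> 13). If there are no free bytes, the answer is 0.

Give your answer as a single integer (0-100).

Answer: 43

Derivation:
Op 1: a = malloc(4) -> a = 0; heap: [0-3 ALLOC][4-29 FREE]
Op 2: b = malloc(1) -> b = 4; heap: [0-3 ALLOC][4-4 ALLOC][5-29 FREE]
Op 3: c = malloc(2) -> c = 5; heap: [0-3 ALLOC][4-4 ALLOC][5-6 ALLOC][7-29 FREE]
Op 4: free(a) -> (freed a); heap: [0-3 FREE][4-4 ALLOC][5-6 ALLOC][7-29 FREE]
Op 5: b = realloc(b, 15) -> b = 7; heap: [0-4 FREE][5-6 ALLOC][7-21 ALLOC][22-29 FREE]
Op 6: d = malloc(1) -> d = 0; heap: [0-0 ALLOC][1-4 FREE][5-6 ALLOC][7-21 ALLOC][22-29 FREE]
Op 7: e = malloc(5) -> e = 22; heap: [0-0 ALLOC][1-4 FREE][5-6 ALLOC][7-21 ALLOC][22-26 ALLOC][27-29 FREE]
Op 8: e = realloc(e, 15) -> NULL (e unchanged); heap: [0-0 ALLOC][1-4 FREE][5-6 ALLOC][7-21 ALLOC][22-26 ALLOC][27-29 FREE]
Op 9: c = realloc(c, 10) -> NULL (c unchanged); heap: [0-0 ALLOC][1-4 FREE][5-6 ALLOC][7-21 ALLOC][22-26 ALLOC][27-29 FREE]
Free blocks: [4 3] total_free=7 largest=4 -> 100*(7-4)/7 = 300/7 ≈ 42.857 -> rounds to 43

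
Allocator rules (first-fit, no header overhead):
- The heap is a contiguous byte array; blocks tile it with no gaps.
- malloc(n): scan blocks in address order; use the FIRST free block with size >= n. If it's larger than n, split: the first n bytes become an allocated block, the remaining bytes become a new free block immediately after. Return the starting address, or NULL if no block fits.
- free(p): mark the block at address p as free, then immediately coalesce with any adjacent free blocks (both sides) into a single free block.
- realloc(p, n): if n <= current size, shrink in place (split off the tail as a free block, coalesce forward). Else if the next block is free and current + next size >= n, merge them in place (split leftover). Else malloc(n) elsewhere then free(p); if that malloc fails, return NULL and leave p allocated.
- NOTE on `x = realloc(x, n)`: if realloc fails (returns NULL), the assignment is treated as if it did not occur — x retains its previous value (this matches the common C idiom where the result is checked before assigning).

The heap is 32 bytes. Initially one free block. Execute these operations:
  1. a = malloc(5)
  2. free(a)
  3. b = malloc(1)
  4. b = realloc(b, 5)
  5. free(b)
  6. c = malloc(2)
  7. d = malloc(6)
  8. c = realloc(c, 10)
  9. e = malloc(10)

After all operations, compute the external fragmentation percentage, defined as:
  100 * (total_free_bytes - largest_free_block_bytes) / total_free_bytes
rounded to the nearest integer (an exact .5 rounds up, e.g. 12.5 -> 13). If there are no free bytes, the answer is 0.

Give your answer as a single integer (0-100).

Op 1: a = malloc(5) -> a = 0; heap: [0-4 ALLOC][5-31 FREE]
Op 2: free(a) -> (freed a); heap: [0-31 FREE]
Op 3: b = malloc(1) -> b = 0; heap: [0-0 ALLOC][1-31 FREE]
Op 4: b = realloc(b, 5) -> b = 0; heap: [0-4 ALLOC][5-31 FREE]
Op 5: free(b) -> (freed b); heap: [0-31 FREE]
Op 6: c = malloc(2) -> c = 0; heap: [0-1 ALLOC][2-31 FREE]
Op 7: d = malloc(6) -> d = 2; heap: [0-1 ALLOC][2-7 ALLOC][8-31 FREE]
Op 8: c = realloc(c, 10) -> c = 8; heap: [0-1 FREE][2-7 ALLOC][8-17 ALLOC][18-31 FREE]
Op 9: e = malloc(10) -> e = 18; heap: [0-1 FREE][2-7 ALLOC][8-17 ALLOC][18-27 ALLOC][28-31 FREE]
Free blocks: [2 4] total_free=6 largest=4 -> 100*(6-4)/6 = 200/6 ≈ 33.333 -> rounds to 33

Answer: 33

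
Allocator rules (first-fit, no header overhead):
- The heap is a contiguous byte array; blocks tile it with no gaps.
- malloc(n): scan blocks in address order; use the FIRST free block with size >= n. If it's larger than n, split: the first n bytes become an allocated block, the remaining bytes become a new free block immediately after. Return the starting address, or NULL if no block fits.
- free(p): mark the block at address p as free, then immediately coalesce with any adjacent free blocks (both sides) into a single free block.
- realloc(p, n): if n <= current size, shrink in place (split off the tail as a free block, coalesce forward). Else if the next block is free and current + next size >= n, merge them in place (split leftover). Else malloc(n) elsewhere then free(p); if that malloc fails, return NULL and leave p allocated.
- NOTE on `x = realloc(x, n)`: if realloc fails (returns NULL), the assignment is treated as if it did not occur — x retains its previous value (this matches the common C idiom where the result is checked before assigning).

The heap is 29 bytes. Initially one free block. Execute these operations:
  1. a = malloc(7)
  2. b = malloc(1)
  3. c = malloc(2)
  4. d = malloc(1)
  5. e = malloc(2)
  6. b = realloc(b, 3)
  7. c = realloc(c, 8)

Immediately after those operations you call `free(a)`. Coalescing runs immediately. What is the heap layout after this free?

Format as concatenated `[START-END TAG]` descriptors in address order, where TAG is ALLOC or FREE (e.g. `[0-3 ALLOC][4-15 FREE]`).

Answer: [0-9 FREE][10-10 ALLOC][11-12 ALLOC][13-15 ALLOC][16-23 ALLOC][24-28 FREE]

Derivation:
Op 1: a = malloc(7) -> a = 0; heap: [0-6 ALLOC][7-28 FREE]
Op 2: b = malloc(1) -> b = 7; heap: [0-6 ALLOC][7-7 ALLOC][8-28 FREE]
Op 3: c = malloc(2) -> c = 8; heap: [0-6 ALLOC][7-7 ALLOC][8-9 ALLOC][10-28 FREE]
Op 4: d = malloc(1) -> d = 10; heap: [0-6 ALLOC][7-7 ALLOC][8-9 ALLOC][10-10 ALLOC][11-28 FREE]
Op 5: e = malloc(2) -> e = 11; heap: [0-6 ALLOC][7-7 ALLOC][8-9 ALLOC][10-10 ALLOC][11-12 ALLOC][13-28 FREE]
Op 6: b = realloc(b, 3) -> b = 13; heap: [0-6 ALLOC][7-7 FREE][8-9 ALLOC][10-10 ALLOC][11-12 ALLOC][13-15 ALLOC][16-28 FREE]
Op 7: c = realloc(c, 8) -> c = 16; heap: [0-6 ALLOC][7-9 FREE][10-10 ALLOC][11-12 ALLOC][13-15 ALLOC][16-23 ALLOC][24-28 FREE]
free(a): a = 0 -> block [0-6 ALLOC]; mark free, coalesce with adjacent free neighbors -> [0-9 FREE][10-10 ALLOC][11-12 ALLOC][13-15 ALLOC][16-23 ALLOC][24-28 FREE]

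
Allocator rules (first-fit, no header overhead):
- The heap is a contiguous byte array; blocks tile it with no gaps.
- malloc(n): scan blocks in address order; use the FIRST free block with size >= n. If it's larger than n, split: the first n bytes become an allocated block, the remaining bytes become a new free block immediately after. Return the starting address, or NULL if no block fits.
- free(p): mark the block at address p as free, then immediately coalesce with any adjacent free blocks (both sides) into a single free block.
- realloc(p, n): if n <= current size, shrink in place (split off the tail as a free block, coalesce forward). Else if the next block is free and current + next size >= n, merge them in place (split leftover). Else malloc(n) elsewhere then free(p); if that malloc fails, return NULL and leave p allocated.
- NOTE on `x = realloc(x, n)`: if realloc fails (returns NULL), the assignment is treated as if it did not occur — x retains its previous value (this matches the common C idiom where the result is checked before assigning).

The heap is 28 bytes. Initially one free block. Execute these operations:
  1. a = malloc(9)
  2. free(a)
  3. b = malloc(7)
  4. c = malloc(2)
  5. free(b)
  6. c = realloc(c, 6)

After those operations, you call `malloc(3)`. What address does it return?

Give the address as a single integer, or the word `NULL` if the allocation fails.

Answer: 0

Derivation:
Op 1: a = malloc(9) -> a = 0; heap: [0-8 ALLOC][9-27 FREE]
Op 2: free(a) -> (freed a); heap: [0-27 FREE]
Op 3: b = malloc(7) -> b = 0; heap: [0-6 ALLOC][7-27 FREE]
Op 4: c = malloc(2) -> c = 7; heap: [0-6 ALLOC][7-8 ALLOC][9-27 FREE]
Op 5: free(b) -> (freed b); heap: [0-6 FREE][7-8 ALLOC][9-27 FREE]
Op 6: c = realloc(c, 6) -> c = 7; heap: [0-6 FREE][7-12 ALLOC][13-27 FREE]
malloc(3): first-fit scan over [0-6 FREE][7-12 ALLOC][13-27 FREE] -> 0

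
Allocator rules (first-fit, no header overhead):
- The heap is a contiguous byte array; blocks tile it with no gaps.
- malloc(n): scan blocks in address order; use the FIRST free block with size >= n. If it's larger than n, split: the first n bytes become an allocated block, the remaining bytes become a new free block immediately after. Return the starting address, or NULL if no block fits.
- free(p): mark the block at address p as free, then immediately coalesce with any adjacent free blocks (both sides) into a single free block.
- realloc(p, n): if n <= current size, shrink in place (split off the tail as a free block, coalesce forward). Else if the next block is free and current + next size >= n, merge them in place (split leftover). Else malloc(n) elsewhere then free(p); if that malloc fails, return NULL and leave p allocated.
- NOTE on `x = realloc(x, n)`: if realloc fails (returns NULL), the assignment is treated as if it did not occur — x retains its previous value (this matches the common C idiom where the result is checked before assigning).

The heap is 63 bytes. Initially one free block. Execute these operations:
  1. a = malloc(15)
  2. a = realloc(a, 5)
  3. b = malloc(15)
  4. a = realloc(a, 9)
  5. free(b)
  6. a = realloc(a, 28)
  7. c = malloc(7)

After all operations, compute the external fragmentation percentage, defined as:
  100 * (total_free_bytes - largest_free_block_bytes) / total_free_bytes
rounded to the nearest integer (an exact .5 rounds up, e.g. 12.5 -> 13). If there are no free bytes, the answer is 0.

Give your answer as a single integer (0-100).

Op 1: a = malloc(15) -> a = 0; heap: [0-14 ALLOC][15-62 FREE]
Op 2: a = realloc(a, 5) -> a = 0; heap: [0-4 ALLOC][5-62 FREE]
Op 3: b = malloc(15) -> b = 5; heap: [0-4 ALLOC][5-19 ALLOC][20-62 FREE]
Op 4: a = realloc(a, 9) -> a = 20; heap: [0-4 FREE][5-19 ALLOC][20-28 ALLOC][29-62 FREE]
Op 5: free(b) -> (freed b); heap: [0-19 FREE][20-28 ALLOC][29-62 FREE]
Op 6: a = realloc(a, 28) -> a = 20; heap: [0-19 FREE][20-47 ALLOC][48-62 FREE]
Op 7: c = malloc(7) -> c = 0; heap: [0-6 ALLOC][7-19 FREE][20-47 ALLOC][48-62 FREE]
Free blocks: [13 15] total_free=28 largest=15 -> 100*(28-15)/28 = 1300/28 ≈ 46.429 -> rounds to 46

Answer: 46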